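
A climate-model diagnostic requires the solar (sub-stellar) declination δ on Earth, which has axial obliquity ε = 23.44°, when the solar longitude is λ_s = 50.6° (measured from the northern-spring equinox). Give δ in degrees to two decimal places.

δ = +17.90°

sin δ = sin ε · sin λ_s = sin 23.44° × sin 50.6° = 0.307385.
δ = arcsin(0.307385) = +17.90°.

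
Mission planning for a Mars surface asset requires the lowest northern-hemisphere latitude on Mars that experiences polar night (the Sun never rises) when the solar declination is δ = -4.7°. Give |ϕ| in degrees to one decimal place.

|ϕ| = 85.3°

Polar night requires cos h₀ = −tan ϕ tan δ ≥ 1, i.e. tan ϕ tan δ ≤ −1.
The boundary is |tan ϕ| · |tan δ| = 1, so |ϕ| = 90° − |δ| = 90° − 4.7° = 85.3° in the northern hemisphere.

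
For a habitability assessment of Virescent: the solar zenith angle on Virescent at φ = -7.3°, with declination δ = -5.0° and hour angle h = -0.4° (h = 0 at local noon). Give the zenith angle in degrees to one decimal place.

cos θ_z = sin φ sin δ + cos φ cos δ cos h = 0.011074 + 0.988096 = 0.999170.
θ_z = arccos(0.999170) = 2.3°.

θ_z = 2.3°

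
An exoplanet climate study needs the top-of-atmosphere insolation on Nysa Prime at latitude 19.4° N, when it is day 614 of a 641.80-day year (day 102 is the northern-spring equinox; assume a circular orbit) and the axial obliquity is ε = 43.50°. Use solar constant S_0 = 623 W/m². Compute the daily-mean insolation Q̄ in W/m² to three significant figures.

Solar longitude: L_s = 360° × (614 − 102)/641.80 = 287.192°.
sin δ = sin 43.50° × sin 287.192° = -0.65760, so δ = -41.117°.
cos h₀ = −tan(+19.4°) tan(-41.117°) = 0.3074, h₀ = 1.2583 rad.
Bracket: h₀ sin ϕ sin δ + cos ϕ cos δ sin h₀ = 1.2583×0.33216×-0.65760 + 0.94322×0.75337×0.95158 = -0.274848 + 0.676187 = 0.401339.
Q̄ = (S_0/π) × [bracket] = (623/π) × 0.401339 = 79.59 W/m².

Q̄ ≈ 79.6 W/m²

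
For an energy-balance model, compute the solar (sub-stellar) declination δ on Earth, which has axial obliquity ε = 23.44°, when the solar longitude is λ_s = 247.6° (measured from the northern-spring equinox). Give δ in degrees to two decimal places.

δ = -21.58°

sin δ = sin ε · sin λ_s = sin 23.44° × sin 247.6° = -0.367774.
δ = arcsin(-0.367774) = -21.58°.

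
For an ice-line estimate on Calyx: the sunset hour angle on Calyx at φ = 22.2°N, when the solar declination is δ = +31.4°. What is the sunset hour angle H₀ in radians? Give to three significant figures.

H₀ = 1.82 rad

cos H₀ = −tan φ · tan δ = −tan(+22.2°) × tan(+31.400°) = -0.2491, so H₀ = 1.8225 rad = 104.42°.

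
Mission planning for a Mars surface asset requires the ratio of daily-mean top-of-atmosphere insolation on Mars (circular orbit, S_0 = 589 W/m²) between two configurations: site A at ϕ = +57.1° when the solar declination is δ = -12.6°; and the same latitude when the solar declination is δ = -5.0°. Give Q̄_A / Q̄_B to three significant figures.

Q̄_A / Q̄_B ≈ 0.636

— Configuration A (ϕ=+57.1°):
cos h₀ = −tan(+57.1°) tan(-12.600°) = 0.3455, h₀ = 1.2180 rad.
Bracket: h₀ sin ϕ sin δ + cos ϕ cos δ sin h₀ = 1.2180×0.83962×-0.21814 + 0.54317×0.97592×0.93841 = -0.223082 + 0.497442 = 0.274360.
Q̄ = (S_0/π) × [bracket] = (589/π) × 0.274360 = 51.438 W/m².
— Configuration B (ϕ=+57.1°):
cos h₀ = −tan(+57.1°) tan(-5.000°) = 0.1352, h₀ = 1.4351 rad.
Bracket: h₀ sin ϕ sin δ + cos ϕ cos δ sin h₀ = 1.4351×0.83962×-0.08716 + 0.54317×0.99619×0.99081 = -0.105022 + 0.536128 = 0.431106.
Q̄ = (S_0/π) × [bracket] = (589/π) × 0.431106 = 80.826 W/m².
Ratio Q̄_A / Q̄_B = 51.438 / 80.826 = 0.6364.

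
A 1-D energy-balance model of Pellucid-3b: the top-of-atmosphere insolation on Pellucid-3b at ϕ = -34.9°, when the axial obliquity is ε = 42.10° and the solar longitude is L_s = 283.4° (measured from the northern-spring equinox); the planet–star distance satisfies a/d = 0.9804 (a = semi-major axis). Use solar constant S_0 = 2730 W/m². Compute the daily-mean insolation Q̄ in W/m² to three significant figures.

Q̄ ≈ 1.11e+03 W/m²

Solar declination: sin δ = sin ε · sin L_s = sin 42.10° × sin 283.4° = -0.65217, so δ = -40.706°.
cos h₀ = −tan(-34.9°) tan(-40.706°) = -0.6002, h₀ = 2.2145 rad.
Bracket: h₀ sin ϕ sin δ + cos ϕ cos δ sin h₀ = 2.2145×-0.57215×-0.65217 + 0.82015×0.75807×0.79988 = 0.826316 + 0.497310 = 1.323626.
Inverse-square distance factor (a/d)² = 0.9804² = 0.961184.
Q̄ = (S_0/π) × 0.961184 × [bracket] = (2730/π) × 0.961184 × 1.323626 = 1106 W/m².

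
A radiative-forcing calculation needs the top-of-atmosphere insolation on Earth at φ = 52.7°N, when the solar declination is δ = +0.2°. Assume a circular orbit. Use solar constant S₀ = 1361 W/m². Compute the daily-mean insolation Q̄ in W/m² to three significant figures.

Q̄ ≈ 264 W/m²

cos H₀ = −tan(+52.7°) tan(+0.200°) = -0.0046, H₀ = 1.5754 rad.
Bracket: H₀ sin φ sin δ + cos φ cos δ sin H₀ = 1.5754×0.79547×0.00349 + 0.60599×0.99999×0.99999 = 0.004374 + 0.605978 = 0.610352.
Q̄ = (S₀/π) × [bracket] = (1361/π) × 0.610352 = 264.4 W/m².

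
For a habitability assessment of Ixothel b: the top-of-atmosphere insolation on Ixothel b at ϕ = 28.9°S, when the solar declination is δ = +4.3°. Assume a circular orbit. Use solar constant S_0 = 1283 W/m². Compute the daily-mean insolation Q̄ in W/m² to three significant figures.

Q̄ ≈ 334 W/m²

cos h₀ = −tan(-28.9°) tan(+4.300°) = 0.0415, h₀ = 1.5293 rad.
Bracket: h₀ sin ϕ sin δ + cos ϕ cos δ sin h₀ = 1.5293×-0.48328×0.07498 + 0.87546×0.99719×0.99914 = -0.055416 + 0.872249 = 0.816833.
Q̄ = (S_0/π) × [bracket] = (1283/π) × 0.816833 = 333.6 W/m².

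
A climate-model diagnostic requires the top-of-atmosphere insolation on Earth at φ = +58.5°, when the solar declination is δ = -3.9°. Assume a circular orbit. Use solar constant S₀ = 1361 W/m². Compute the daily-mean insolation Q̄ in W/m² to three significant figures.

cos H₀ = −tan(+58.5°) tan(-3.900°) = 0.1112, H₀ = 1.4593 rad.
Bracket: H₀ sin φ sin δ + cos φ cos δ sin H₀ = 1.4593×0.85264×-0.06802 + 0.52250×0.99768×0.99379 = -0.084634 + 0.518051 = 0.433417.
Q̄ = (S₀/π) × [bracket] = (1361/π) × 0.433417 = 187.8 W/m².

Q̄ ≈ 188 W/m²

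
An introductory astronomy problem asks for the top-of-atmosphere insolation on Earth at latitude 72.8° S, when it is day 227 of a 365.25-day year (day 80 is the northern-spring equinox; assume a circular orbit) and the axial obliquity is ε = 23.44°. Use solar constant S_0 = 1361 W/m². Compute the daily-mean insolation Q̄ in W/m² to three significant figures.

Solar longitude: L_s = 360° × (227 − 80)/365.25 = 144.887°.
sin δ = sin 23.44° × sin 144.887° = 0.22880, so δ = +13.227°.
cos h₀ = −tan(-72.8°) tan(+13.227°) = 0.7593, h₀ = 0.7086 rad.
Bracket: h₀ sin ϕ sin δ + cos ϕ cos δ sin h₀ = 0.7086×-0.95528×0.22880 + 0.29571×0.97347×0.65075 = -0.154877 + 0.187328 = 0.032451.
Q̄ = (S_0/π) × [bracket] = (1361/π) × 0.032451 = 14.06 W/m².

Q̄ ≈ 14.1 W/m²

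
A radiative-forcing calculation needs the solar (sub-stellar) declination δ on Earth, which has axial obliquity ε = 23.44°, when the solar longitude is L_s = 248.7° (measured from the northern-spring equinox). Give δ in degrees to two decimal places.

δ = -21.75°

sin δ = sin ε · sin L_s = sin 23.44° × sin 248.7° = -0.370616.
δ = arcsin(-0.370616) = -21.75°.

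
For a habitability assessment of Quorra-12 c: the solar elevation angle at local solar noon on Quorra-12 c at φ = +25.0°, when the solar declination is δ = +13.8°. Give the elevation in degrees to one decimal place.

78.8°

At local noon the hour angle is zero, so the zenith angle equals |φ − δ| = |+25.0° − (+13.800°)| = 11.200°.
Elevation = 90° − 11.200° = 78.8°.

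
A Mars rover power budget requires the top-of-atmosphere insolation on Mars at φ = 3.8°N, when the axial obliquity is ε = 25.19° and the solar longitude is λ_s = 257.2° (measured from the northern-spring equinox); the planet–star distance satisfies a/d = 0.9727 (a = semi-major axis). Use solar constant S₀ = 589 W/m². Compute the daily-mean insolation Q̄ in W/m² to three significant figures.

Solar declination: sin δ = sin ε · sin λ_s = sin 25.19° × sin 257.2° = -0.41504, so δ = -24.522°.
cos H₀ = −tan(+3.8°) tan(-24.522°) = 0.0303, H₀ = 1.5405 rad.
Bracket: H₀ sin φ sin δ + cos φ cos δ sin H₀ = 1.5405×0.06627×-0.41504 + 0.99780×0.90980×0.99954 = -0.042371 + 0.907381 = 0.865010.
Inverse-square distance factor (a/d)² = 0.9727² = 0.946145.
Q̄ = (S₀/π) × 0.946145 × [bracket] = (589/π) × 0.946145 × 0.865010 = 153.4 W/m².

Q̄ ≈ 153 W/m²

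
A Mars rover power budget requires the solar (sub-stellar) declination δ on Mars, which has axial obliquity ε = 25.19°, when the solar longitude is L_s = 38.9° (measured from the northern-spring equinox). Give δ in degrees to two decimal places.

sin δ = sin ε · sin L_s = sin 25.19° × sin 38.9° = 0.267274.
δ = arcsin(0.267274) = +15.50°.

δ = +15.50°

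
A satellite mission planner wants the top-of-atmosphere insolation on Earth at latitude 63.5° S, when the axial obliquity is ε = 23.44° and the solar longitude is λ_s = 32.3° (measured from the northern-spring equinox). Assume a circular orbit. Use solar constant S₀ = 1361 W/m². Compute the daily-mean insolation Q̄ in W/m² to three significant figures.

Solar declination: sin δ = sin ε · sin λ_s = sin 23.44° × sin 32.3° = 0.21256, so δ = +12.272°.
cos H₀ = −tan(-63.5°) tan(+12.272°) = 0.4363, H₀ = 1.1193 rad.
Bracket: H₀ sin φ sin δ + cos φ cos δ sin H₀ = 1.1193×-0.89493×0.21256 + 0.44620×0.97715×0.89980 = -0.212920 + 0.392317 = 0.179397.
Q̄ = (S₀/π) × [bracket] = (1361/π) × 0.179397 = 77.72 W/m².

Q̄ ≈ 77.7 W/m²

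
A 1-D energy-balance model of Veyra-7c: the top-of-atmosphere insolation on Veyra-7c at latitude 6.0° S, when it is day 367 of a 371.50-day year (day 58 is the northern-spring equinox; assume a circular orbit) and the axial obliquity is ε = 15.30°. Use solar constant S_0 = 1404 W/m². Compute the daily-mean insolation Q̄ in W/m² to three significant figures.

Q̄ ≈ 450 W/m²

Solar longitude: L_s = 360° × (367 − 58)/371.50 = 299.435°.
sin δ = sin 15.30° × sin 299.435° = -0.22981, so δ = -13.286°.
cos h₀ = −tan(-6.0°) tan(-13.286°) = -0.0248, h₀ = 1.5956 rad.
Bracket: h₀ sin ϕ sin δ + cos ϕ cos δ sin h₀ = 1.5956×-0.10453×-0.22981 + 0.99452×0.97324×0.99969 = 0.038330 + 0.967607 = 1.005937.
Q̄ = (S_0/π) × [bracket] = (1404/π) × 1.005937 = 449.6 W/m².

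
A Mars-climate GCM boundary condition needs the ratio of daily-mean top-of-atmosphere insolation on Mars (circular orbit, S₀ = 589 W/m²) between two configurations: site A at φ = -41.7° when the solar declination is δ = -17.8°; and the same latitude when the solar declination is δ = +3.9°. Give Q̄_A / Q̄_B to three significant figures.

Q̄_A / Q̄_B ≈ 1.57

— Configuration A (φ=-41.7°):
cos H₀ = −tan(-41.7°) tan(-17.800°) = -0.2861, H₀ = 1.8609 rad.
Bracket: H₀ sin φ sin δ + cos φ cos δ sin H₀ = 1.8609×-0.66523×-0.30570 + 0.74664×0.95213×0.95821 = 0.378434 + 0.681190 = 1.059624.
Q̄ = (S₀/π) × [bracket] = (589/π) × 1.059624 = 198.66 W/m².
— Configuration B (φ=-41.7°):
cos H₀ = −tan(-41.7°) tan(+3.900°) = 0.0607, H₀ = 1.5100 rad.
Bracket: H₀ sin φ sin δ + cos φ cos δ sin H₀ = 1.5100×-0.66523×0.06802 + 0.74664×0.99768×0.99815 = -0.068326 + 0.743530 = 0.675204.
Q̄ = (S₀/π) × [bracket] = (589/π) × 0.675204 = 126.59 W/m².
Ratio Q̄_A / Q̄_B = 198.66 / 126.59 = 1.569.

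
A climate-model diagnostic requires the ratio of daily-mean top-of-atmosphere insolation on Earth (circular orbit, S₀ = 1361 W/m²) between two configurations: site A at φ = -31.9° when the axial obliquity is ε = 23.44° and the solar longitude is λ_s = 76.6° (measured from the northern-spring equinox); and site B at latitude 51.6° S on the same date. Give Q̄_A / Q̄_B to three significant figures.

Q̄_A / Q̄_B ≈ 2.73

— Configuration A (φ=-31.9°):
Solar declination: sin δ = sin ε · sin λ_s = sin 23.44° × sin 76.6° = 0.38696, so δ = +22.765°.
cos H₀ = −tan(-31.9°) tan(+22.765°) = 0.2612, H₀ = 1.3065 rad.
Bracket: H₀ sin φ sin δ + cos φ cos δ sin H₀ = 1.3065×-0.52844×0.38696 + 0.84897×0.92210×0.96528 = -0.267160 + 0.755655 = 0.488495.
Q̄ = (S₀/π) × [bracket] = (1361/π) × 0.488495 = 211.63 W/m².
— Configuration B (φ=-51.6°):
cos H₀ = −tan(-51.6°) tan(+22.765°) = 0.5295, H₀ = 1.0128 rad.
Bracket: H₀ sin φ sin δ + cos φ cos δ sin H₀ = 1.0128×-0.78369×0.38696 + 0.62115×0.92210×0.84833 = -0.307138 + 0.485892 = 0.178754.
Q̄ = (S₀/π) × [bracket] = (1361/π) × 0.178754 = 77.440 W/m².
Ratio Q̄_A / Q̄_B = 211.63 / 77.440 = 2.733.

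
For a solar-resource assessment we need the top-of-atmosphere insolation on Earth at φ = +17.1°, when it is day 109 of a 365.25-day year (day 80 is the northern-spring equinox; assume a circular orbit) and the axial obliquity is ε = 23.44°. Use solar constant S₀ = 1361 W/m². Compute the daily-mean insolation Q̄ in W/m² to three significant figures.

Q̄ ≈ 445 W/m²

Solar longitude: λ_s = 360° × (109 − 80)/365.25 = 28.583°.
sin δ = sin 23.44° × sin 28.583° = 0.19032, so δ = +10.971°.
cos H₀ = −tan(+17.1°) tan(+10.971°) = -0.0596, H₀ = 1.6305 rad.
Bracket: H₀ sin φ sin δ + cos φ cos δ sin H₀ = 1.6305×0.29404×0.19032 + 0.95579×0.98172×0.99822 = 0.091246 + 0.936648 = 1.027894.
Q̄ = (S₀/π) × [bracket] = (1361/π) × 1.027894 = 445.3 W/m².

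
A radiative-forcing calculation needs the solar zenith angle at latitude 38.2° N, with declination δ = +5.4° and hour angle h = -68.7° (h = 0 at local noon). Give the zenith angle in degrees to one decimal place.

cos θ_z = sin φ sin δ + cos φ cos δ cos h = 0.058197 + 0.284197 = 0.342394.
θ_z = arccos(0.342394) = 70.0°.

θ_z = 70.0°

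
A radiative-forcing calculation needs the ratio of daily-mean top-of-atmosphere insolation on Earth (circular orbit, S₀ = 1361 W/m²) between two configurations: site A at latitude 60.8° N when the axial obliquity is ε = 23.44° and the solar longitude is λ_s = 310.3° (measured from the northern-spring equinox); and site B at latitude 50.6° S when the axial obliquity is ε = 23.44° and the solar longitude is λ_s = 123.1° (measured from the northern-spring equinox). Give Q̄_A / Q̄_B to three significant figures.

— Configuration A (φ=+60.8°):
Solar declination: sin δ = sin ε · sin λ_s = sin 23.44° × sin 310.3° = -0.30338, so δ = -17.661°.
cos H₀ = −tan(+60.8°) tan(-17.661°) = 0.5697, H₀ = 0.9647 rad.
Bracket: H₀ sin φ sin δ + cos φ cos δ sin H₀ = 0.9647×0.87292×-0.30338 + 0.48786×0.95287×0.82186 = -0.255478 + 0.382056 = 0.126578.
Q̄ = (S₀/π) × [bracket] = (1361/π) × 0.126578 = 54.836 W/m².
— Configuration B (φ=-50.6°):
Solar declination: sin δ = sin ε · sin λ_s = sin 23.44° × sin 123.1° = 0.33323, so δ = +19.465°.
cos H₀ = −tan(-50.6°) tan(+19.465°) = 0.4303, H₀ = 1.1260 rad.
Bracket: H₀ sin φ sin δ + cos φ cos δ sin H₀ = 1.1260×-0.77273×0.33323 + 0.63473×0.94284×0.90270 = -0.289941 + 0.540220 = 0.250279.
Q̄ = (S₀/π) × [bracket] = (1361/π) × 0.250279 = 108.43 W/m².
Ratio Q̄_A / Q̄_B = 54.836 / 108.43 = 0.5057.

Q̄_A / Q̄_B ≈ 0.506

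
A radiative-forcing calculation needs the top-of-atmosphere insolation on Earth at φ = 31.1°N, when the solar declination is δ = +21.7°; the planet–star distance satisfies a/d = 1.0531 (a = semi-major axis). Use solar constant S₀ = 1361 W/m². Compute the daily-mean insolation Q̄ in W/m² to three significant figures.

Q̄ ≈ 537 W/m²

cos H₀ = −tan(+31.1°) tan(+21.700°) = -0.2401, H₀ = 1.8132 rad.
Bracket: H₀ sin φ sin δ + cos φ cos δ sin H₀ = 1.8132×0.51653×0.36975 + 0.85627×0.92913×0.97076 = 0.346298 + 0.772323 = 1.118621.
Inverse-square distance factor (a/d)² = 1.0531² = 1.109020.
Q̄ = (S₀/π) × 1.109020 × [bracket] = (1361/π) × 1.109020 × 1.118621 = 537.4 W/m².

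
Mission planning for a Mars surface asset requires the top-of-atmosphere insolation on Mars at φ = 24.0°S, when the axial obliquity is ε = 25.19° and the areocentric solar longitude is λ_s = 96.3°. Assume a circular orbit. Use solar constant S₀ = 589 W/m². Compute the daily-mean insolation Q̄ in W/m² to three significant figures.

Q̄ ≈ 108 W/m²

sin δ = sin 25.19° × sin 96.3° = 0.42305, so δ = +25.027°.
cos H₀ = −tan(-24.0°) tan(+25.027°) = 0.2079, H₀ = 1.3614 rad.
Bracket: H₀ sin φ sin δ + cos φ cos δ sin H₀ = 1.3614×-0.40674×0.42305 + 0.91355×0.90611×0.97816 = -0.234258 + 0.809698 = 0.575440.
Q̄ = (S₀/π) × [bracket] = (589/π) × 0.575440 = 107.9 W/m².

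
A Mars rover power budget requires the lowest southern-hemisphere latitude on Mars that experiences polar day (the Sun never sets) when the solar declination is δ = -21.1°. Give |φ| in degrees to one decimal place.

Polar day requires cos H₀ = −tan φ tan δ ≤ −1, i.e. tan φ tan δ ≥ 1.
The boundary is |tan φ| · |tan δ| = 1, so |φ| = 90° − |δ| = 90° − 21.1° = 68.9° in the southern hemisphere.

|φ| = 68.9°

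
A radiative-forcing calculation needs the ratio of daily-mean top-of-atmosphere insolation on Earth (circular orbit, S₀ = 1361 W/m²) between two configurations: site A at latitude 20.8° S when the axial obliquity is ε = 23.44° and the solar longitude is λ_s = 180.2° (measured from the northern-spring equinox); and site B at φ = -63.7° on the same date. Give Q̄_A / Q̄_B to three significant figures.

Q̄_A / Q̄_B ≈ 2.10

— Configuration A (φ=-20.8°):
Solar declination: sin δ = sin ε · sin λ_s = sin 23.44° × sin 180.2° = -0.00139, so δ = -0.080°.
cos H₀ = −tan(-20.8°) tan(-0.080°) = -0.0005, H₀ = 1.5713 rad.
Bracket: H₀ sin φ sin δ + cos φ cos δ sin H₀ = 1.5713×-0.35511×-0.00139 + 0.93483×1.00000×1.00000 = 0.000776 + 0.934830 = 0.935606.
Q̄ = (S₀/π) × [bracket] = (1361/π) × 0.935606 = 405.32 W/m².
— Configuration B (φ=-63.7°):
cos H₀ = −tan(-63.7°) tan(-0.080°) = -0.0028, H₀ = 1.5736 rad.
Bracket: H₀ sin φ sin δ + cos φ cos δ sin H₀ = 1.5736×-0.89649×-0.00139 + 0.44307×1.00000×1.00000 = 0.001961 + 0.443070 = 0.445031.
Q̄ = (S₀/π) × [bracket] = (1361/π) × 0.445031 = 192.80 W/m².
Ratio Q̄_A / Q̄_B = 405.32 / 192.80 = 2.102.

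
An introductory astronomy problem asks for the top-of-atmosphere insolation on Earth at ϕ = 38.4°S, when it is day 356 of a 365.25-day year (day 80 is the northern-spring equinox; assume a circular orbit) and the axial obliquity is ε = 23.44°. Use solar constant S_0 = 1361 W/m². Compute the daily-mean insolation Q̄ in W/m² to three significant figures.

Solar longitude: L_s = 360° × (356 − 80)/365.25 = 272.033°.
sin δ = sin 23.44° × sin 272.033° = -0.39754, so δ = -23.424°.
cos h₀ = −tan(-38.4°) tan(-23.424°) = -0.3434, h₀ = 1.9213 rad.
Bracket: h₀ sin ϕ sin δ + cos ϕ cos δ sin h₀ = 1.9213×-0.62115×-0.39754 + 0.78369×0.91759×0.93919 = 0.474430 + 0.675377 = 1.149807.
Q̄ = (S_0/π) × [bracket] = (1361/π) × 1.149807 = 498.1 W/m².

Q̄ ≈ 498 W/m²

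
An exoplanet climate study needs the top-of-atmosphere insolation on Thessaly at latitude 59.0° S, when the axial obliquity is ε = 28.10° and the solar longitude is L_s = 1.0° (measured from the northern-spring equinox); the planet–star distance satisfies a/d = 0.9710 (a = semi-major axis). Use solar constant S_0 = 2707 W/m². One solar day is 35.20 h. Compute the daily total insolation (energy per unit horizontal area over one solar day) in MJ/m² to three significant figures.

51.9 MJ/m²

Solar declination: sin δ = sin ε · sin L_s = sin 28.10° × sin 1.0° = 0.00822, so δ = +0.471°.
cos h₀ = −tan(-59.0°) tan(+0.471°) = 0.0137, h₀ = 1.5571 rad.
Bracket: h₀ sin ϕ sin δ + cos ϕ cos δ sin h₀ = 1.5571×-0.85717×0.00822 + 0.51504×0.99997×0.99991 = -0.010971 + 0.514978 = 0.504007.
Inverse-square distance factor (a/d)² = 0.9710² = 0.942841.
Q̄ = (S_0/π) × 0.942841 × [bracket] = (2707/π) × 0.942841 × 0.504007 = 409.46 W/m².
Daily total = Q̄ × 35.20 h × 3600 s/h = 409.46 × 35.20 × 3600 / 10⁶ = 51.89 MJ/m².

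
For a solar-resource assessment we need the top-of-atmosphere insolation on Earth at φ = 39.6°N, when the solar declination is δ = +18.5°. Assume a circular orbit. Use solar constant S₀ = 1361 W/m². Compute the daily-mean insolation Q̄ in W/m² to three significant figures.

cos H₀ = −tan(+39.6°) tan(+18.500°) = -0.2768, H₀ = 1.8513 rad.
Bracket: H₀ sin φ sin δ + cos φ cos δ sin H₀ = 1.8513×0.63742×0.31730 + 0.77051×0.94832×0.96093 = 0.374432 + 0.702142 = 1.076574.
Q̄ = (S₀/π) × [bracket] = (1361/π) × 1.076574 = 466.4 W/m².

Q̄ ≈ 466 W/m²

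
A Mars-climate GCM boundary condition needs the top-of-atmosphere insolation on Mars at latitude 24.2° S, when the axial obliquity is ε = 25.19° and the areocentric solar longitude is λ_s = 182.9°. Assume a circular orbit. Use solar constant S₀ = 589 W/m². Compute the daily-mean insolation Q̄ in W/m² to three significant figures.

sin δ = sin 25.19° × sin 182.9° = -0.02153, so δ = -1.234°.
cos H₀ = −tan(-24.2°) tan(-1.234°) = -0.0097, H₀ = 1.5805 rad.
Bracket: H₀ sin φ sin δ + cos φ cos δ sin H₀ = 1.5805×-0.40992×-0.02153 + 0.91212×0.99977×0.99995 = 0.013949 + 0.911865 = 0.925814.
Q̄ = (S₀/π) × [bracket] = (589/π) × 0.925814 = 173.6 W/m².

Q̄ ≈ 174 W/m²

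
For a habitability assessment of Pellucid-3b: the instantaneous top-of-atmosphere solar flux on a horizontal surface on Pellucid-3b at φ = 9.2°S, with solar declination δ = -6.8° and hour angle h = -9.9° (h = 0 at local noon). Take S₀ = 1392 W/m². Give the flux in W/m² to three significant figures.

1.37e+03 W/m²

cos θ_z = sin φ sin δ + cos φ cos δ cos h = 0.018931 + 0.965597 = 0.984528.
Flux = S₀ · cos θ_z = 1392 × 0.984528 = 1370 W/m².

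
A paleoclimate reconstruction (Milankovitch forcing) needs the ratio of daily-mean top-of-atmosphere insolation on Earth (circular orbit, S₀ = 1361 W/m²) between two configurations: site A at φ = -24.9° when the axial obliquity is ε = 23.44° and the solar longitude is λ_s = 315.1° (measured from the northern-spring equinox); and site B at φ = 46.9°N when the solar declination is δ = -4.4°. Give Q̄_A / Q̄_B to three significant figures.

Q̄_A / Q̄_B ≈ 1.79

— Configuration A (φ=-24.9°):
Solar declination: sin δ = sin ε · sin λ_s = sin 23.44° × sin 315.1° = -0.28079, so δ = -16.307°.
cos H₀ = −tan(-24.9°) tan(-16.307°) = -0.1358, H₀ = 1.7070 rad.
Bracket: H₀ sin φ sin δ + cos φ cos δ sin H₀ = 1.7070×-0.42104×-0.28079 + 0.90704×0.95977×0.99074 = 0.201808 + 0.862488 = 1.064296.
Q̄ = (S₀/π) × [bracket] = (1361/π) × 1.064296 = 461.07 W/m².
— Configuration B (φ=+46.9°):
cos H₀ = −tan(+46.9°) tan(-4.400°) = 0.0822, H₀ = 1.4885 rad.
Bracket: H₀ sin φ sin δ + cos φ cos δ sin H₀ = 1.4885×0.73016×-0.07672 + 0.68327×0.99705×0.99661 = -0.083383 + 0.678945 = 0.595562.
Q̄ = (S₀/π) × [bracket] = (1361/π) × 0.595562 = 258.01 W/m².
Ratio Q̄_A / Q̄_B = 461.07 / 258.01 = 1.787.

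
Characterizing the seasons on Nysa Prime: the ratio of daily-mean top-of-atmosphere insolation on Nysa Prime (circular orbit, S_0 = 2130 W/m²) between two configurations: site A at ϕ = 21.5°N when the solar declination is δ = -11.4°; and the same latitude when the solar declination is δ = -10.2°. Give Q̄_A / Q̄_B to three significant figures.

— Configuration A (ϕ=+21.5°):
cos h₀ = −tan(+21.5°) tan(-11.400°) = 0.0794, h₀ = 1.4913 rad.
Bracket: h₀ sin ϕ sin δ + cos ϕ cos δ sin h₀ = 1.4913×0.36650×-0.19766 + 0.93042×0.98027×0.99684 = -0.108033 + 0.909181 = 0.801148.
Q̄ = (S_0/π) × [bracket] = (2130/π) × 0.801148 = 543.18 W/m².
— Configuration B (ϕ=+21.5°):
cos h₀ = −tan(+21.5°) tan(-10.200°) = 0.0709, h₀ = 1.4999 rad.
Bracket: h₀ sin ϕ sin δ + cos ϕ cos δ sin h₀ = 1.4999×0.36650×-0.17708 + 0.93042×0.98420×0.99749 = -0.097343 + 0.913421 = 0.816078.
Q̄ = (S_0/π) × [bracket] = (2130/π) × 0.816078 = 553.30 W/m².
Ratio Q̄_A / Q̄_B = 543.18 / 553.30 = 0.9817.

Q̄_A / Q̄_B ≈ 0.982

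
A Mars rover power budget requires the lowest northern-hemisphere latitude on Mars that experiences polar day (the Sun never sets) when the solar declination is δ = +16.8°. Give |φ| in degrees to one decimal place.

|φ| = 73.2°

Polar day requires cos H₀ = −tan φ tan δ ≤ −1, i.e. tan φ tan δ ≥ 1.
The boundary is |tan φ| · |tan δ| = 1, so |φ| = 90° − |δ| = 90° − 16.8° = 73.2° in the northern hemisphere.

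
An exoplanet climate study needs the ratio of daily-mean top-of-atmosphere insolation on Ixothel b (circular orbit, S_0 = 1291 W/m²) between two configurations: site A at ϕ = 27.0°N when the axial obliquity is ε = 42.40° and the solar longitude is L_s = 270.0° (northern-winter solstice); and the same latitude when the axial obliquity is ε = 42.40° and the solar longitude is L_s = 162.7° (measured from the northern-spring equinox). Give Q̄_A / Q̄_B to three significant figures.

Q̄_A / Q̄_B ≈ 0.245

— Configuration A (ϕ=+27.0°):
Solar declination: sin δ = sin ε · sin L_s = sin 42.40° × sin 270.0° = -0.67430, so δ = -42.400°.
cos h₀ = −tan(+27.0°) tan(-42.400°) = 0.4653, h₀ = 1.0869 rad.
Bracket: h₀ sin ϕ sin δ + cos ϕ cos δ sin h₀ = 1.0869×0.45399×-0.67430 + 0.89101×0.73846×0.88517 = -0.332728 + 0.582420 = 0.249692.
Q̄ = (S_0/π) × [bracket] = (1291/π) × 0.249692 = 102.61 W/m².
— Configuration B (ϕ=+27.0°):
Solar declination: sin δ = sin ε · sin L_s = sin 42.40° × sin 162.7° = 0.20052, so δ = +11.567°.
cos h₀ = −tan(+27.0°) tan(+11.567°) = -0.1043, h₀ = 1.6753 rad.
Bracket: h₀ sin ϕ sin δ + cos ϕ cos δ sin h₀ = 1.6753×0.45399×0.20052 + 0.89101×0.97969×0.99455 = 0.152509 + 0.868156 = 1.020665.
Q̄ = (S_0/π) × [bracket] = (1291/π) × 1.020665 = 419.43 W/m².
Ratio Q̄_A / Q̄_B = 102.61 / 419.43 = 0.2446.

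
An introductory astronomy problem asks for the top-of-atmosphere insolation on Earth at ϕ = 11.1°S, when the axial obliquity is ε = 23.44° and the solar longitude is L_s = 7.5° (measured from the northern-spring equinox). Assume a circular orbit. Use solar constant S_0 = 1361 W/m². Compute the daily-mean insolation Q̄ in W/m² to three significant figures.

Solar declination: sin δ = sin ε · sin L_s = sin 23.44° × sin 7.5° = 0.05192, so δ = +2.976°.
cos h₀ = −tan(-11.1°) tan(+2.976°) = 0.0102, h₀ = 1.5606 rad.
Bracket: h₀ sin ϕ sin δ + cos ϕ cos δ sin h₀ = 1.5606×-0.19252×0.05192 + 0.98129×0.99865×0.99995 = -0.015599 + 0.979916 = 0.964317.
Q̄ = (S_0/π) × [bracket] = (1361/π) × 0.964317 = 417.8 W/m².

Q̄ ≈ 418 W/m²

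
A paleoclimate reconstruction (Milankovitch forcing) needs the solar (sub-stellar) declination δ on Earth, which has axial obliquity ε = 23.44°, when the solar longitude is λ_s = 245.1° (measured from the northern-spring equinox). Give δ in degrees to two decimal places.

sin δ = sin ε · sin λ_s = sin 23.44° × sin 245.1° = -0.360812.
δ = arcsin(-0.360812) = -21.15°.

δ = -21.15°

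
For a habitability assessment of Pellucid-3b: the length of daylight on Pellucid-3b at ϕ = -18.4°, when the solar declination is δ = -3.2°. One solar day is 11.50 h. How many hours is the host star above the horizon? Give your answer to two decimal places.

cos h₀ = −tan ϕ · tan δ = −tan(-18.4°) × tan(-3.200°) = -0.0186, so h₀ = 1.5894 rad = 91.07°.
Daylight = 2h₀/(2π) × 11.50 h = (1.5894/π) × 11.50 = 5.82 h.

5.82 h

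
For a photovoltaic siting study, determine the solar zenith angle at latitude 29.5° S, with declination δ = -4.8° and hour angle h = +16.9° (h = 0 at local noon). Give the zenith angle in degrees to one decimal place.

cos θ_z = sin φ sin δ + cos φ cos δ cos h = 0.041205 + 0.829848 = 0.871053.
θ_z = arccos(0.871053) = 29.4°.

θ_z = 29.4°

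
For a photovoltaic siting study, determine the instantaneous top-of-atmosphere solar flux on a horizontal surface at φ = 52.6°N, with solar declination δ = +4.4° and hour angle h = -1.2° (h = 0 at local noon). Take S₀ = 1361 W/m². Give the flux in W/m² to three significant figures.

cos θ_z = sin φ sin δ + cos φ cos δ cos h = 0.060947 + 0.605453 = 0.666400.
Flux = S₀ · cos θ_z = 1361 × 0.666400 = 907.0 W/m².

907 W/m²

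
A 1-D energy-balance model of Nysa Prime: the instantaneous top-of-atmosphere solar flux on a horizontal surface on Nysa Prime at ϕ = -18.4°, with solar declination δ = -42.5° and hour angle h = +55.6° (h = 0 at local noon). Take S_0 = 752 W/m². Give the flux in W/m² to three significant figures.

cos θ_z = sin ϕ sin δ + cos ϕ cos δ cos h = 0.213249 + 0.395242 = 0.608491.
Flux = S_0 · cos θ_z = 752 × 0.608491 = 457.6 W/m².

458 W/m²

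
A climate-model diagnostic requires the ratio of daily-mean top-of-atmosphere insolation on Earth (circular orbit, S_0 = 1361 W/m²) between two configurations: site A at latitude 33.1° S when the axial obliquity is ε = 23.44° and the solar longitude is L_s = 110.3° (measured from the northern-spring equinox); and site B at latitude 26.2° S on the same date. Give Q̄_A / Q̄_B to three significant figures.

— Configuration A (ϕ=-33.1°):
Solar declination: sin δ = sin ε · sin L_s = sin 23.44° × sin 110.3° = 0.37308, so δ = +21.906°.
cos h₀ = −tan(-33.1°) tan(+21.906°) = 0.2621, h₀ = 1.3056 rad.
Bracket: h₀ sin ϕ sin δ + cos ϕ cos δ sin h₀ = 1.3056×-0.54610×0.37308 + 0.83772×0.92780×0.96503 = -0.266002 + 0.750057 = 0.484055.
Q̄ = (S_0/π) × [bracket] = (1361/π) × 0.484055 = 209.70 W/m².
— Configuration B (ϕ=-26.2°):
cos h₀ = −tan(-26.2°) tan(+21.906°) = 0.1979, h₀ = 1.3716 rad.
Bracket: h₀ sin ϕ sin δ + cos ϕ cos δ sin h₀ = 1.3716×-0.44151×0.37308 + 0.89726×0.92780×0.98023 = -0.225928 + 0.816020 = 0.590092.
Q̄ = (S_0/π) × [bracket] = (1361/π) × 0.590092 = 255.64 W/m².
Ratio Q̄_A / Q̄_B = 209.70 / 255.64 = 0.8203.

Q̄_A / Q̄_B ≈ 0.820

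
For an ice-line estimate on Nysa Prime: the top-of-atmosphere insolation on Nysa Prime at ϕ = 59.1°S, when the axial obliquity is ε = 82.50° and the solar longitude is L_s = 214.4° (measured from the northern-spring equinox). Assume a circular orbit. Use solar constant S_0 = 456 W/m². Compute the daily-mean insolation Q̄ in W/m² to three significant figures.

Q̄ ≈ 219 W/m²

Solar declination: sin δ = sin ε · sin L_s = sin 82.50° × sin 214.4° = -0.56013, so δ = -34.065°.
cos h₀ = −tan(-59.1°) tan(-34.065°) = -1.1298 ≤ −1 ⇒ polar day, h₀ = π.
Bracket: h₀ sin ϕ sin δ + cos ϕ cos δ sin h₀ = 3.1416×-0.85806×-0.56013 + 0.51354×0.82840×0.00000 = 1.509932 + 0.000000 = 1.509932.
Q̄ = (S_0/π) × [bracket] = (456/π) × 1.509932 = 219.2 W/m².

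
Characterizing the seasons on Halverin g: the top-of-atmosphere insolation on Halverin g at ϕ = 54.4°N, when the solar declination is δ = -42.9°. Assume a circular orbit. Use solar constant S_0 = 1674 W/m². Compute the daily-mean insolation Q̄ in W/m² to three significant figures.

cos h₀ = −tan(+54.4°) tan(-42.900°) = 1.2980 ≥ 1 ⇒ polar night, h₀ = 0 and Q̄ = 0.

Q̄ ≈ 0.00 W/m²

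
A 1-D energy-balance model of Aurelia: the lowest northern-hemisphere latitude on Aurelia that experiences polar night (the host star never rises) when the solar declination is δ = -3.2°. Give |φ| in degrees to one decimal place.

|φ| = 86.8°

Polar night requires cos H₀ = −tan φ tan δ ≥ 1, i.e. tan φ tan δ ≤ −1.
The boundary is |tan φ| · |tan δ| = 1, so |φ| = 90° − |δ| = 90° − 3.2° = 86.8° in the northern hemisphere.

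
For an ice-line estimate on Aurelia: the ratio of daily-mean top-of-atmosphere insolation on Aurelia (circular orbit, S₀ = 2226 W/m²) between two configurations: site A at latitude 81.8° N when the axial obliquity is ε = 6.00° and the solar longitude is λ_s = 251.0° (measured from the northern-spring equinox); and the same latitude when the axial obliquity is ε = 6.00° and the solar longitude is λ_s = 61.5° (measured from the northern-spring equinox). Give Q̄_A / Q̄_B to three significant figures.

— Configuration A (φ=+81.8°):
Solar declination: sin δ = sin ε · sin λ_s = sin 6.00° × sin 251.0° = -0.09883, so δ = -5.672°.
cos H₀ = −tan(+81.8°) tan(-5.672°) = 0.6892, H₀ = 0.8104 rad.
Bracket: H₀ sin φ sin δ + cos φ cos δ sin H₀ = 0.8104×0.98978×-0.09883 + 0.14263×0.99510×0.72454 = -0.079273 + 0.102835 = 0.023562.
Q̄ = (S₀/π) × [bracket] = (2226/π) × 0.023562 = 16.695 W/m².
— Configuration B (φ=+81.8°):
Solar declination: sin δ = sin ε · sin λ_s = sin 6.00° × sin 61.5° = 0.09186, so δ = +5.271°.
cos H₀ = −tan(+81.8°) tan(+5.271°) = -0.6402, H₀ = 2.2655 rad.
Bracket: H₀ sin φ sin δ + cos φ cos δ sin H₀ = 2.2655×0.98978×0.09186 + 0.14263×0.99577×0.76822 = 0.205982 + 0.109108 = 0.315090.
Q̄ = (S₀/π) × [bracket] = (2226/π) × 0.315090 = 223.26 W/m².
Ratio Q̄_A / Q̄_B = 16.695 / 223.26 = 0.07478.

Q̄_A / Q̄_B ≈ 0.0748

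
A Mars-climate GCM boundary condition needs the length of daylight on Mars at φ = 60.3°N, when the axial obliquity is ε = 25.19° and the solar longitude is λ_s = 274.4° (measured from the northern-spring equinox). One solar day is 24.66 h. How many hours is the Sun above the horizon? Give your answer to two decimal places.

Solar declination: sin δ = sin ε · sin λ_s = sin 25.19° × sin 274.4° = -0.42437, so δ = -25.111°.
cos H₀ = −tan φ · tan δ = −tan(+60.3°) × tan(-25.111°) = 0.8216, so H₀ = 0.6065 rad = 34.75°.
Daylight = 2H₀/(2π) × 24.66 h = (0.6065/π) × 24.66 = 4.76 h.

4.76 h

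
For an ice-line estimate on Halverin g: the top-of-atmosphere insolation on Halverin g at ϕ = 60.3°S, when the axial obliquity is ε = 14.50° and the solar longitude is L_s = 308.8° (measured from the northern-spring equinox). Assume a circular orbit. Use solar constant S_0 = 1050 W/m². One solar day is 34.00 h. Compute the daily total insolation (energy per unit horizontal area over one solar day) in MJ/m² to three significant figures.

Solar declination: sin δ = sin ε · sin L_s = sin 14.50° × sin 308.8° = -0.19513, so δ = -11.252°.
cos h₀ = −tan(-60.3°) tan(-11.252°) = -0.3488, h₀ = 1.9271 rad.
Bracket: h₀ sin ϕ sin δ + cos ϕ cos δ sin h₀ = 1.9271×-0.86863×-0.19513 + 0.49546×0.98078×0.93720 = 0.326635 + 0.455420 = 0.782055.
Q̄ = (S_0/π) × [bracket] = (1050/π) × 0.782055 = 261.38 W/m².
Daily total = Q̄ × 34.00 h × 3600 s/h = 261.38 × 34.00 × 3600 / 10⁶ = 31.99 MJ/m².

32.0 MJ/m²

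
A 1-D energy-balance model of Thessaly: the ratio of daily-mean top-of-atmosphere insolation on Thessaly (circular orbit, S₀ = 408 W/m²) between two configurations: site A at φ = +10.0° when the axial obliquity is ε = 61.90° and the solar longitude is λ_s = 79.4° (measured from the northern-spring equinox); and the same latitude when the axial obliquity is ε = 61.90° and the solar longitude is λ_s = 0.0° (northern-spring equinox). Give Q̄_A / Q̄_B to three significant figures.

Q̄_A / Q̄_B ≈ 0.762

— Configuration A (φ=+10.0°):
Solar declination: sin δ = sin ε · sin λ_s = sin 61.90° × sin 79.4° = 0.86707, so δ = +60.120°.
cos H₀ = −tan(+10.0°) tan(+60.120°) = -0.3069, H₀ = 1.8827 rad.
Bracket: H₀ sin φ sin δ + cos φ cos δ sin H₀ = 1.8827×0.17365×0.86707 + 0.98481×0.49818×0.95174 = 0.283472 + 0.466936 = 0.750408.
Q̄ = (S₀/π) × [bracket] = (408/π) × 0.750408 = 97.456 W/m².
— Configuration B (φ=+10.0°):
Solar declination: sin δ = sin ε · sin λ_s = sin 61.90° × sin 0.0° = 0.00000, so δ = +0.000°.
cos H₀ = −tan(+10.0°) tan(+0.000°) = -0.0000, H₀ = 1.5708 rad.
Bracket: H₀ sin φ sin δ + cos φ cos δ sin H₀ = 1.5708×0.17365×0.00000 + 0.98481×1.00000×1.00000 = 0.000000 + 0.984810 = 0.984810.
Q̄ = (S₀/π) × [bracket] = (408/π) × 0.984810 = 127.90 W/m².
Ratio Q̄_A / Q̄_B = 97.456 / 127.90 = 0.7620.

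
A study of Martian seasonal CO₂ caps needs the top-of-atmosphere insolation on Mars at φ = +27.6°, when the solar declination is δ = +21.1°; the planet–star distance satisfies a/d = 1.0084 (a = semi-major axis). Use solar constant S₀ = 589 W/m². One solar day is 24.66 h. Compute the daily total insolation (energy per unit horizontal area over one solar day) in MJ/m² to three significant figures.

18.7 MJ/m²

cos H₀ = −tan(+27.6°) tan(+21.100°) = -0.2017, H₀ = 1.7739 rad.
Bracket: H₀ sin φ sin δ + cos φ cos δ sin H₀ = 1.7739×0.46330×0.36000 + 0.88620×0.93295×0.97944 = 0.295865 + 0.809782 = 1.105647.
Inverse-square distance factor (a/d)² = 1.0084² = 1.016871.
Q̄ = (S₀/π) × 1.016871 × [bracket] = (589/π) × 1.016871 × 1.105647 = 210.79 W/m².
Daily total = Q̄ × 24.66 h × 3600 s/h = 210.79 × 24.66 × 3600 / 10⁶ = 18.71 MJ/m².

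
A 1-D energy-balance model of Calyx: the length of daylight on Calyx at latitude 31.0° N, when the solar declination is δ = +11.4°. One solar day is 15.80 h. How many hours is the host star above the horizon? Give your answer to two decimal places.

cos H₀ = −tan φ · tan δ = −tan(+31.0°) × tan(+11.400°) = -0.1212, so H₀ = 1.6922 rad = 96.96°.
Daylight = 2H₀/(2π) × 15.80 h = (1.6922/π) × 15.80 = 8.51 h.

8.51 h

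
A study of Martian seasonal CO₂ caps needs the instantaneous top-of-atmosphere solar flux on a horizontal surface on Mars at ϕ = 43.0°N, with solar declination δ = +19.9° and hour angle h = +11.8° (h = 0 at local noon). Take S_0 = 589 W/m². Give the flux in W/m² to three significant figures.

533 W/m²

cos θ_z = sin ϕ sin δ + cos ϕ cos δ cos h = 0.232138 + 0.673151 = 0.905289.
Flux = S_0 · cos θ_z = 589 × 0.905289 = 533.2 W/m².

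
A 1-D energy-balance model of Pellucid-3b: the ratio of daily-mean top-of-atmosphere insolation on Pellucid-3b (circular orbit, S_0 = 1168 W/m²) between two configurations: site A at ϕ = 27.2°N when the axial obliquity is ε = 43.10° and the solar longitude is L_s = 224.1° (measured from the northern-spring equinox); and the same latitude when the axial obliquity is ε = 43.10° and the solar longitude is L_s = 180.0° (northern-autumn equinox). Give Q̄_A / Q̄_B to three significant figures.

— Configuration A (ϕ=+27.2°):
Solar declination: sin δ = sin ε · sin L_s = sin 43.10° × sin 224.1° = -0.47550, so δ = -28.392°.
cos h₀ = −tan(+27.2°) tan(-28.392°) = 0.2778, h₀ = 1.2893 rad.
Bracket: h₀ sin ϕ sin δ + cos ϕ cos δ sin h₀ = 1.2893×0.45710×-0.47550 + 0.88942×0.87972×0.96064 = -0.280231 + 0.751644 = 0.471413.
Q̄ = (S_0/π) × [bracket] = (1168/π) × 0.471413 = 175.26 W/m².
— Configuration B (ϕ=+27.2°):
Solar declination: sin δ = sin ε · sin L_s = sin 43.10° × sin 180.0° = 0.00000, so δ = +0.000°.
cos h₀ = −tan(+27.2°) tan(+0.000°) = -0.0000, h₀ = 1.5708 rad.
Bracket: h₀ sin ϕ sin δ + cos ϕ cos δ sin h₀ = 1.5708×0.45710×0.00000 + 0.88942×1.00000×1.00000 = 0.000000 + 0.889420 = 0.889420.
Q̄ = (S_0/π) × [bracket] = (1168/π) × 0.889420 = 330.67 W/m².
Ratio Q̄_A / Q̄_B = 175.26 / 330.67 = 0.5300.

Q̄_A / Q̄_B ≈ 0.530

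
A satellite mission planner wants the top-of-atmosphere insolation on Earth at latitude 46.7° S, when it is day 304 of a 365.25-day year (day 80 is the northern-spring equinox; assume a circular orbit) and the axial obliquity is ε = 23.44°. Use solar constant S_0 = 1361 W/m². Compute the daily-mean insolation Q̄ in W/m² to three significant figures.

Q̄ ≈ 427 W/m²

Solar longitude: L_s = 360° × (304 − 80)/365.25 = 220.780°.
sin δ = sin 23.44° × sin 220.780° = -0.25982, so δ = -15.059°.
cos h₀ = −tan(-46.7°) tan(-15.059°) = -0.2855, h₀ = 1.8603 rad.
Bracket: h₀ sin ϕ sin δ + cos ϕ cos δ sin h₀ = 1.8603×-0.72777×-0.25982 + 0.68582×0.96566×0.95837 = 0.351763 + 0.634699 = 0.986462.
Q̄ = (S_0/π) × [bracket] = (1361/π) × 0.986462 = 427.4 W/m².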